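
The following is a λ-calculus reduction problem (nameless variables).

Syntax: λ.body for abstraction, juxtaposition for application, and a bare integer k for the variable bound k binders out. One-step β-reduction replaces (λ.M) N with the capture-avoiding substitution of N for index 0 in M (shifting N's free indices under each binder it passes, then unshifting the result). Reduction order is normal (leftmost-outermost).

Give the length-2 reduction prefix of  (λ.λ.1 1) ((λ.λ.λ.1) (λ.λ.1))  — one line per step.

  start: (λ.λ.1 1) ((λ.λ.λ.1) (λ.λ.1))
  [1] λ.(λ.λ.λ.1) (λ.λ.1) ((λ.λ.λ.1) (λ.λ.1))
  [2] λ.(λ.λ.1) ((λ.λ.λ.1) (λ.λ.1))

Answer: after 2 steps: λ.(λ.λ.1) ((λ.λ.λ.1) (λ.λ.1))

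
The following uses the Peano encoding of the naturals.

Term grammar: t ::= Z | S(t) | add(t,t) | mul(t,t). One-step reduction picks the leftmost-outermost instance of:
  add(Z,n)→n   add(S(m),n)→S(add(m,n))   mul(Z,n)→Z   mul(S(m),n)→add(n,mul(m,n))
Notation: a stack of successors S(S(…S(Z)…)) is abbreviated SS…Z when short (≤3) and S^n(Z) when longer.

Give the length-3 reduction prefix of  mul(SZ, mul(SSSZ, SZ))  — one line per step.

  start: mul(SZ, mul(SSSZ, SZ))
  [1] add(mul(SSSZ, SZ), mul(Z, mul(SSSZ, SZ)))
  [2] add(add(SZ, mul(SSZ, SZ)), mul(Z, mul(SSSZ, SZ)))
  [3] add(S(add(Z, mul(SSZ, SZ))), mul(Z, mul(SSSZ, SZ)))

Answer: after 3 steps: add(S(add(Z, mul(SSZ, SZ))), mul(Z, mul(SSSZ, SZ)))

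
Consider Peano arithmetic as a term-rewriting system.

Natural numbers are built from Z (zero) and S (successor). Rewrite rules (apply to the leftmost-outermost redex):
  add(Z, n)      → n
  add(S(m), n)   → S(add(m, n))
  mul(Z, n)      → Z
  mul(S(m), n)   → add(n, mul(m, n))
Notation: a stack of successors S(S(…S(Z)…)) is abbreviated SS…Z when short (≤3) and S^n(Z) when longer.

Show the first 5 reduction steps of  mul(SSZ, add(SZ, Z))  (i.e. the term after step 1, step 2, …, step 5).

Answer: after 5 steps: S(mul(SZ, add(SZ, Z)))

Derivation:
  start: mul(SSZ, add(SZ, Z))
  →1  add(add(SZ, Z), mul(SZ, add(SZ, Z)))
  →2  add(S(add(Z, Z)), mul(SZ, add(SZ, Z)))
  →3  S(add(add(Z, Z), mul(SZ, add(SZ, Z))))
  →4  S(add(Z, mul(SZ, add(SZ, Z))))
  →5  S(mul(SZ, add(SZ, Z)))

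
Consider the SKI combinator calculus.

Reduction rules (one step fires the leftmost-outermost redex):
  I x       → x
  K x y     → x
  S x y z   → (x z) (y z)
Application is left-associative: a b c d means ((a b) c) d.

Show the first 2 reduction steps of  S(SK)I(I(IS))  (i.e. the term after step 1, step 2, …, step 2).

  start: S(SK)I(I(IS))
  [1] SK(I(IS))(I(I(IS)))
  [2] K(I(I(IS)))(I(IS)(I(I(IS))))

Answer: after 2 steps: K(I(I(IS)))(I(IS)(I(I(IS))))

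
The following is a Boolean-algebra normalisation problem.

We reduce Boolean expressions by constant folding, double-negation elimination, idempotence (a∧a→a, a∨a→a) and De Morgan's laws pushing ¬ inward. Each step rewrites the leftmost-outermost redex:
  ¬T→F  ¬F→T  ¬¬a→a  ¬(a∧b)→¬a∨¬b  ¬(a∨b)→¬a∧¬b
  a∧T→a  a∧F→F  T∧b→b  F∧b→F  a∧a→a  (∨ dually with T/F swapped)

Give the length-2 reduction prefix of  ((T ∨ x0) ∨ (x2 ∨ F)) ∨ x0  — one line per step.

  start: ((T ∨ x0) ∨ (x2 ∨ F)) ∨ x0
  step 1: (T ∨ (x2 ∨ F)) ∨ x0
  step 2: T ∨ x0

Answer: after 2 steps: T ∨ x0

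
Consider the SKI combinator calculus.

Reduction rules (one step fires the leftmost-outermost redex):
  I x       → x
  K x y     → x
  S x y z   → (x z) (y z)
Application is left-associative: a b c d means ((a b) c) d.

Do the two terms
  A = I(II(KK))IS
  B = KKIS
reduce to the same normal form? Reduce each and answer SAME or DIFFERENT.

Term A:
  start: I(II(KK))IS
  [1] II(KK)IS
  [2] I(KK)IS
  [3] KKIS
  [4] KS

Term B:
  start: KKIS
  [1] KS

Answer: SAME — A ⇓ KS, B ⇓ KS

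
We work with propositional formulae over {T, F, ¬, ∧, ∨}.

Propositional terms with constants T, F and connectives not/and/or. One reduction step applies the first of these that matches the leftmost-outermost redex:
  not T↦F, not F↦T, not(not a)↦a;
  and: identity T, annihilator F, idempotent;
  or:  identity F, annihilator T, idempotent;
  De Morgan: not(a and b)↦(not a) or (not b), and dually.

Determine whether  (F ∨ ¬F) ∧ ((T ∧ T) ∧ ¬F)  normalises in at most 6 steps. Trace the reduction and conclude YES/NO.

Answer: YES — reaches normal form T in 6 ≤ 6 steps

Reduction:
  start: (F ∨ ¬F) ∧ ((T ∧ T) ∧ ¬F)
  →1  ¬F ∧ ((T ∧ T) ∧ ¬F)
  →2  T ∧ ((T ∧ T) ∧ ¬F)
  →3  (T ∧ T) ∧ ¬F
  →4  T ∧ ¬F
  →5  ¬F
  →6  T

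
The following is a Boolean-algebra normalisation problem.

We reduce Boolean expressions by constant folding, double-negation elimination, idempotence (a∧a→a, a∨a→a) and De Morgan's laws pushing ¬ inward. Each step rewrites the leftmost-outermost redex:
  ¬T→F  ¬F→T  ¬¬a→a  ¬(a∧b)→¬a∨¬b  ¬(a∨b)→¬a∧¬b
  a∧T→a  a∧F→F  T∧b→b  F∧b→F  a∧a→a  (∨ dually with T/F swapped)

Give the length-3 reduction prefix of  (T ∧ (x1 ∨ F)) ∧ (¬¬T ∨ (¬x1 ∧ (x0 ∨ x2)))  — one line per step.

  start: (T ∧ (x1 ∨ F)) ∧ (¬¬T ∨ (¬x1 ∧ (x0 ∨ x2)))
  →1  (x1 ∨ F) ∧ (¬¬T ∨ (¬x1 ∧ (x0 ∨ x2)))
  →2  x1 ∧ (¬¬T ∨ (¬x1 ∧ (x0 ∨ x2)))
  →3  x1 ∧ (T ∨ (¬x1 ∧ (x0 ∨ x2)))

Answer: after 3 steps: x1 ∧ (T ∨ (¬x1 ∧ (x0 ∨ x2)))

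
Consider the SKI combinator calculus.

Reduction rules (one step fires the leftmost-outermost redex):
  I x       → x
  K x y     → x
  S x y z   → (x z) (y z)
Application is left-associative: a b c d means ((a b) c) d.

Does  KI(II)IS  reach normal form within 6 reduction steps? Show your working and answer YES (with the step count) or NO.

Answer: YES — reaches normal form S in 3 ≤ 6 steps

Derivation:
  start: KI(II)IS
  [1] IIS
  [2] IS
  [3] S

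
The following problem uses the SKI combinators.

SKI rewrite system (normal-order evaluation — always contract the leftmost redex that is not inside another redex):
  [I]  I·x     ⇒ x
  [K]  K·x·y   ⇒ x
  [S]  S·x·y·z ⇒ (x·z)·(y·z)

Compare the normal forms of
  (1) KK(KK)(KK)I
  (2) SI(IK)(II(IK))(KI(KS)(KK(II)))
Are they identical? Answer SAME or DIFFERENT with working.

Answer: SAME — A ⇓ KK, B ⇓ KK

Reduction:
Term A:
  start: KK(KK)(KK)I
  →1  K(KK)I
  →2  KK

Term B:
  start: SI(IK)(II(IK))(KI(KS)(KK(II)))
  →1  I(II(IK))(IK(II(IK)))(KI(KS)(KK(II)))
  →2  II(IK)(IK(II(IK)))(KI(KS)(KK(II)))
  →3  I(IK)(IK(II(IK)))(KI(KS)(KK(II)))
  →4  IK(IK(II(IK)))(KI(KS)(KK(II)))
  →5  K(IK(II(IK)))(KI(KS)(KK(II)))
  →6  IK(II(IK))
  →7  K(II(IK))
  →8  K(I(IK))
  →9  K(IK)
  →10  KK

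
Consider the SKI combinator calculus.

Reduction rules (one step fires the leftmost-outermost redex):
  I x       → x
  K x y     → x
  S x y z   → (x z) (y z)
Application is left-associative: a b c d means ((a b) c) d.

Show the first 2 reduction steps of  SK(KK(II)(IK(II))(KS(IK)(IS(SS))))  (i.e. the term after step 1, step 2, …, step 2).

Answer: after 2 steps: SK(IK(II))

Derivation:
  start: SK(KK(II)(IK(II))(KS(IK)(IS(SS))))
  [1] SK(K(IK(II))(KS(IK)(IS(SS))))
  [2] SK(IK(II))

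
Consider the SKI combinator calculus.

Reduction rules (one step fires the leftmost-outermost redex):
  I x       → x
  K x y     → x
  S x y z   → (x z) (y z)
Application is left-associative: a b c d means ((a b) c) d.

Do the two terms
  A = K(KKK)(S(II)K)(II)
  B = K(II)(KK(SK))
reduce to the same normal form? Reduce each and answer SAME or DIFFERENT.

Answer: DIFFERENT — A ⇓ KI, B ⇓ I

Working:
Term A:
  start: K(KKK)(S(II)K)(II)
  →1  KKK(II)
  →2  K(II)
  →3  KI

Term B:
  start: K(II)(KK(SK))
  →1  II
  →2  I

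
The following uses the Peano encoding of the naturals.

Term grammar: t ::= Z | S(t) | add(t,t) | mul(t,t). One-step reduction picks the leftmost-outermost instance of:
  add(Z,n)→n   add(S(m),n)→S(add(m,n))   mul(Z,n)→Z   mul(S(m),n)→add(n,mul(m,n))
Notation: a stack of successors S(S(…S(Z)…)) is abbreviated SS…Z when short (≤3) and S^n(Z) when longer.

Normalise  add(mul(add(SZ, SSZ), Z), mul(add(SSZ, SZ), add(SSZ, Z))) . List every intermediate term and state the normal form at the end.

Answer: normal form = S^6(Z)  (in 35 steps)

Working:
  start: add(mul(add(SZ, SSZ), Z), mul(add(SSZ, SZ), add(SSZ, Z)))
  step 1: add(mul(S(add(Z, SSZ)), Z), mul(add(SSZ, SZ), add(SSZ, Z)))
  step 2: add(add(Z, mul(add(Z, SSZ), Z)), mul(add(SSZ, SZ), add(SSZ, Z)))
  step 3: add(mul(add(Z, SSZ), Z), mul(add(SSZ, SZ), add(SSZ, Z)))
  step 4: add(mul(SSZ, Z), mul(add(SSZ, SZ), add(SSZ, Z)))
  step 5: add(add(Z, mul(SZ, Z)), mul(add(SSZ, SZ), add(SSZ, Z)))
  step 6: add(mul(SZ, Z), mul(add(SSZ, SZ), add(SSZ, Z)))
  step 7: add(add(Z, mul(Z, Z)), mul(add(SSZ, SZ), add(SSZ, Z)))
  step 8: add(mul(Z, Z), mul(add(SSZ, SZ), add(SSZ, Z)))
  step 9: add(Z, mul(add(SSZ, SZ), add(SSZ, Z)))
  step 10: mul(add(SSZ, SZ), add(SSZ, Z))
  step 11: mul(S(add(SZ, SZ)), add(SSZ, Z))
  step 12: add(add(SSZ, Z), mul(add(SZ, SZ), add(SSZ, Z)))
  step 13: add(S(add(SZ, Z)), mul(add(SZ, SZ), add(SSZ, Z)))
  step 14: S(add(add(SZ, Z), mul(add(SZ, SZ), add(SSZ, Z))))
  step 15: S(add(S(add(Z, Z)), mul(add(SZ, SZ), add(SSZ, Z))))
  step 16: S(S(add(add(Z, Z), mul(add(SZ, SZ), add(SSZ, Z)))))
  step 17: S(S(add(Z, mul(add(SZ, SZ), add(SSZ, Z)))))
  step 18: S(S(mul(add(SZ, SZ), add(SSZ, Z))))
  step 19: S(S(mul(S(add(Z, SZ)), add(SSZ, Z))))
  step 20: S(S(add(add(SSZ, Z), mul(add(Z, SZ), add(SSZ, Z)))))
  step 21: S(S(add(S(add(SZ, Z)), mul(add(Z, SZ), add(SSZ, Z)))))
  step 22: S(S(S(add(add(SZ, Z), mul(add(Z, SZ), add(SSZ, Z))))))
  step 23: S(S(S(add(S(add(Z, Z)), mul(add(Z, SZ), add(SSZ, Z))))))
  step 24: S(S(S(S(add(add(Z, Z), mul(add(Z, SZ), add(SSZ, Z)))))))
  step 25: S(S(S(S(add(Z, mul(add(Z, SZ), add(SSZ, Z)))))))
  step 26: S(S(S(S(mul(add(Z, SZ), add(SSZ, Z))))))
  step 27: S(S(S(S(mul(SZ, add(SSZ, Z))))))
  step 28: S(S(S(S(add(add(SSZ, Z), mul(Z, add(SSZ, Z)))))))
  step 29: S(S(S(S(add(S(add(SZ, Z)), mul(Z, add(SSZ, Z)))))))
  step 30: S(S(S(S(S(add(add(SZ, Z), mul(Z, add(SSZ, Z))))))))
  step 31: S(S(S(S(S(add(S(add(Z, Z)), mul(Z, add(SSZ, Z))))))))
  step 32: S(S(S(S(S(S(add(add(Z, Z), mul(Z, add(SSZ, Z)))))))))
  step 33: S(S(S(S(S(S(add(Z, mul(Z, add(SSZ, Z)))))))))
  step 34: S(S(S(S(S(S(mul(Z, add(SSZ, Z))))))))
  step 35: S^6(Z)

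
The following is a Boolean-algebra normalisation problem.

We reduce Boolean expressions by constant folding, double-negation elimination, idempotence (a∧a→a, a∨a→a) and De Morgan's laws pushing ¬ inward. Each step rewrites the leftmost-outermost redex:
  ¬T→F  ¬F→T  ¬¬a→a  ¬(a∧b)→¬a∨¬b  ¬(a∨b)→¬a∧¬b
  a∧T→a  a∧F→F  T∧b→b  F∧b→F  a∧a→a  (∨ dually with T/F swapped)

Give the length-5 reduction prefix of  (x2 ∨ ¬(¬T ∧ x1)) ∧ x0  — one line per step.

Answer: after 5 steps: x0

Derivation:
  start: (x2 ∨ ¬(¬T ∧ x1)) ∧ x0
  [1] (x2 ∨ (¬¬T ∨ ¬x1)) ∧ x0
  [2] (x2 ∨ (T ∨ ¬x1)) ∧ x0
  [3] (x2 ∨ T) ∧ x0
  [4] T ∧ x0
  [5] x0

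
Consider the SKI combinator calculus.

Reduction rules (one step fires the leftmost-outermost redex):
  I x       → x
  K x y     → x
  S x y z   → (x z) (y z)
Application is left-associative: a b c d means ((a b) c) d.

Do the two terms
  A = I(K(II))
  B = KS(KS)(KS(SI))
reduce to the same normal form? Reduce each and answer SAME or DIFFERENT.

Term A:
  start: I(K(II))
  [1] K(II)
  [2] KI

Term B:
  start: KS(KS)(KS(SI))
  [1] S(KS(SI))
  [2] SS

Answer: DIFFERENT — A ⇓ KI, B ⇓ SS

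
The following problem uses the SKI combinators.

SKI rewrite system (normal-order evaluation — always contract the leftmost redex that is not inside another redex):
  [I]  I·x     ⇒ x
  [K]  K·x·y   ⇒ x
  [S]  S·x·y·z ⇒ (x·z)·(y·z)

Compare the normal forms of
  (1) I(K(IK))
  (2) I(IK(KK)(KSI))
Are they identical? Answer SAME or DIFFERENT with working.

Term A:
  start: I(K(IK))
  →1  K(IK)
  →2  KK

Term B:
  start: I(IK(KK)(KSI))
  →1  IK(KK)(KSI)
  →2  K(KK)(KSI)
  →3  KK

Answer: SAME — A ⇓ KK, B ⇓ KK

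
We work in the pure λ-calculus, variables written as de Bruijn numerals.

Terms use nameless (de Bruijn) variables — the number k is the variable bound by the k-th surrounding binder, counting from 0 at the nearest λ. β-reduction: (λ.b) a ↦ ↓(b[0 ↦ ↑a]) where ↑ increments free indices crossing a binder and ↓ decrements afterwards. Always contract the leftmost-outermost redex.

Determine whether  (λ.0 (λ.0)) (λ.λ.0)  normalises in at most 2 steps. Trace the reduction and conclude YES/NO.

Answer: YES — reaches normal form λ.0 in 2 ≤ 2 steps

Reduction:
  start: (λ.0 (λ.0)) (λ.λ.0)
  [1] (λ.λ.0) (λ.0)
  [2] λ.0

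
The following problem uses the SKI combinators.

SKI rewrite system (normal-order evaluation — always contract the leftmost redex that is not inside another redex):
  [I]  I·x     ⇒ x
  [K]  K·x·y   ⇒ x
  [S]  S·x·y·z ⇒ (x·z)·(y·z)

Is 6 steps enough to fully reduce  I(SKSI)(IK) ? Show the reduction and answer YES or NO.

  start: I(SKSI)(IK)
  →1  SKSI(IK)
  →2  KI(SI)(IK)
  →3  I(IK)
  →4  IK
  →5  K

Answer: YES — reaches normal form K in 5 ≤ 6 steps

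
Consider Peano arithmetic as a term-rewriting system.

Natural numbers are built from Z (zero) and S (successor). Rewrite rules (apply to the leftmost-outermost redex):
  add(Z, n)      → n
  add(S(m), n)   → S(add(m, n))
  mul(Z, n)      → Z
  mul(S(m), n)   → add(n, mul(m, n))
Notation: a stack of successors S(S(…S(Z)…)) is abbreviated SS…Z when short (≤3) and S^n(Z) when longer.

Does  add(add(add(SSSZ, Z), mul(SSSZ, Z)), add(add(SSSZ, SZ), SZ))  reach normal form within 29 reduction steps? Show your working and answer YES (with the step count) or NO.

Answer: YES — reaches normal form S^8(Z) in 28 ≤ 29 steps

Derivation:
  start: add(add(add(SSSZ, Z), mul(SSSZ, Z)), add(add(SSSZ, SZ), SZ))
  →1  add(add(S(add(SSZ, Z)), mul(SSSZ, Z)), add(add(SSSZ, SZ), SZ))
  →2  add(S(add(add(SSZ, Z), mul(SSSZ, Z))), add(add(SSSZ, SZ), SZ))
  →3  S(add(add(add(SSZ, Z), mul(SSSZ, Z)), add(add(SSSZ, SZ), SZ)))
  →4  S(add(add(S(add(SZ, Z)), mul(SSSZ, Z)), add(add(SSSZ, SZ), SZ)))
  →5  S(add(S(add(add(SZ, Z), mul(SSSZ, Z))), add(add(SSSZ, SZ), SZ)))
  →6  S(S(add(add(add(SZ, Z), mul(SSSZ, Z)), add(add(SSSZ, SZ), SZ))))
  →7  S(S(add(add(S(add(Z, Z)), mul(SSSZ, Z)), add(add(SSSZ, SZ), SZ))))
  →8  S(S(add(S(add(add(Z, Z), mul(SSSZ, Z))), add(add(SSSZ, SZ), SZ))))
  →9  S(S(S(add(add(add(Z, Z), mul(SSSZ, Z)), add(add(SSSZ, SZ), SZ)))))
  →10  S(S(S(add(add(Z, mul(SSSZ, Z)), add(add(SSSZ, SZ), SZ)))))
  →11  S(S(S(add(mul(SSSZ, Z), add(add(SSSZ, SZ), SZ)))))
  →12  S(S(S(add(add(Z, mul(SSZ, Z)), add(add(SSSZ, SZ), SZ)))))
  →13  S(S(S(add(mul(SSZ, Z), add(add(SSSZ, SZ), SZ)))))
  →14  S(S(S(add(add(Z, mul(SZ, Z)), add(add(SSSZ, SZ), SZ)))))
  →15  S(S(S(add(mul(SZ, Z), add(add(SSSZ, SZ), SZ)))))
  →16  S(S(S(add(add(Z, mul(Z, Z)), add(add(SSSZ, SZ), SZ)))))
  →17  S(S(S(add(mul(Z, Z), add(add(SSSZ, SZ), SZ)))))
  →18  S(S(S(add(Z, add(add(SSSZ, SZ), SZ)))))
  →19  S(S(S(add(add(SSSZ, SZ), SZ))))
  →20  S(S(S(add(S(add(SSZ, SZ)), SZ))))
  →21  S(S(S(S(add(add(SSZ, SZ), SZ)))))
  →22  S(S(S(S(add(S(add(SZ, SZ)), SZ)))))
  →23  S(S(S(S(S(add(add(SZ, SZ), SZ))))))
  →24  S(S(S(S(S(add(S(add(Z, SZ)), SZ))))))
  →25  S(S(S(S(S(S(add(add(Z, SZ), SZ)))))))
  →26  S(S(S(S(S(S(add(SZ, SZ)))))))
  →27  S(S(S(S(S(S(S(add(Z, SZ))))))))
  →28  S^8(Z)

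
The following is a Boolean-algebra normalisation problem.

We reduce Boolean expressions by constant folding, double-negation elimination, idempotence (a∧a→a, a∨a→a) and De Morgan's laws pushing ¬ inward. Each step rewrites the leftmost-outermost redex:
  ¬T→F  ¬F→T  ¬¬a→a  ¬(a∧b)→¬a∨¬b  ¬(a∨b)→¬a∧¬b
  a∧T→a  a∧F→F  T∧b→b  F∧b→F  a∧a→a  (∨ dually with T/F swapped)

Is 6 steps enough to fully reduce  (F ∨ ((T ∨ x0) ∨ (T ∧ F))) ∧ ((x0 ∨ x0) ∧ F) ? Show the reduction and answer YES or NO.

Answer: YES — reaches normal form F in 5 ≤ 6 steps

Derivation:
  start: (F ∨ ((T ∨ x0) ∨ (T ∧ F))) ∧ ((x0 ∨ x0) ∧ F)
  [1] ((T ∨ x0) ∨ (T ∧ F)) ∧ ((x0 ∨ x0) ∧ F)
  [2] (T ∨ (T ∧ F)) ∧ ((x0 ∨ x0) ∧ F)
  [3] T ∧ ((x0 ∨ x0) ∧ F)
  [4] (x0 ∨ x0) ∧ F
  [5] F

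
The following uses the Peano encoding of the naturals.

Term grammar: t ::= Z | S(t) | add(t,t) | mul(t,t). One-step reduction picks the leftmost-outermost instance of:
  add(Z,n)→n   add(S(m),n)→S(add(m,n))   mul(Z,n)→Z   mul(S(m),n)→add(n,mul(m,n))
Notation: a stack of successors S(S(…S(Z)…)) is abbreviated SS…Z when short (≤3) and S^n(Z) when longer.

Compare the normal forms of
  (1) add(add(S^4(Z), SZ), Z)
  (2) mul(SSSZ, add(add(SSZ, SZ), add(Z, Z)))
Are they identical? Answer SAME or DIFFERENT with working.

Term A:
  start: add(add(S^4(Z), SZ), Z)
  →1  add(S(add(SSSZ, SZ)), Z)
  →2  S(add(add(SSSZ, SZ), Z))
  →3  S(add(S(add(SSZ, SZ)), Z))
  →4  S(S(add(add(SSZ, SZ), Z)))
  →5  S(S(add(S(add(SZ, SZ)), Z)))
  →6  S(S(S(add(add(SZ, SZ), Z))))
  →7  S(S(S(add(S(add(Z, SZ)), Z))))
  →8  S(S(S(S(add(add(Z, SZ), Z)))))
  →9  S(S(S(S(add(SZ, Z)))))
  →10  S(S(S(S(S(add(Z, Z))))))
  →11  S^5(Z)

Term B:
  start: mul(SSSZ, add(add(SSZ, SZ), add(Z, Z)))
  →1  add(add(add(SSZ, SZ), add(Z, Z)), mul(SSZ, add(add(SSZ, SZ), add(Z, Z))))
  →2  add(add(S(add(SZ, SZ)), add(Z, Z)), mul(SSZ, add(add(SSZ, SZ), add(Z, Z))))
  →3  add(S(add(add(SZ, SZ), add(Z, Z))), mul(SSZ, add(add(SSZ, SZ), add(Z, Z))))
  →4  S(add(add(add(SZ, SZ), add(Z, Z)), mul(SSZ, add(add(SSZ, SZ), add(Z, Z)))))
  →5  S(add(add(S(add(Z, SZ)), add(Z, Z)), mul(SSZ, add(add(SSZ, SZ), add(Z, Z)))))
  →6  S(add(S(add(add(Z, SZ), add(Z, Z))), mul(SSZ, add(add(SSZ, SZ), add(Z, Z)))))
  →7  S(S(add(add(add(Z, SZ), add(Z, Z)), mul(SSZ, add(add(SSZ, SZ), add(Z, Z))))))
  →8  S(S(add(add(SZ, add(Z, Z)), mul(SSZ, add(add(SSZ, SZ), add(Z, Z))))))
  →9  S(S(add(S(add(Z, add(Z, Z))), mul(SSZ, add(add(SSZ, SZ), add(Z, Z))))))
  →10  S(S(S(add(add(Z, add(Z, Z)), mul(SSZ, add(add(SSZ, SZ), add(Z, Z)))))))
  →11  S(S(S(add(add(Z, Z), mul(SSZ, add(add(SSZ, SZ), add(Z, Z)))))))
  →12  S(S(S(add(Z, mul(SSZ, add(add(SSZ, SZ), add(Z, Z)))))))
  →13  S(S(S(mul(SSZ, add(add(SSZ, SZ), add(Z, Z))))))
  →14  S(S(S(add(add(add(SSZ, SZ), add(Z, Z)), mul(SZ, add(add(SSZ, SZ), add(Z, Z)))))))
  →15  S(S(S(add(add(S(add(SZ, SZ)), add(Z, Z)), mul(SZ, add(add(SSZ, SZ), add(Z, Z)))))))
  →16  S(S(S(add(S(add(add(SZ, SZ), add(Z, Z))), mul(SZ, add(add(SSZ, SZ), add(Z, Z)))))))
  →17  S(S(S(S(add(add(add(SZ, SZ), add(Z, Z)), mul(SZ, add(add(SSZ, SZ), add(Z, Z))))))))
  →18  S(S(S(S(add(add(S(add(Z, SZ)), add(Z, Z)), mul(SZ, add(add(SSZ, SZ), add(Z, Z))))))))
  →19  S(S(S(S(add(S(add(add(Z, SZ), add(Z, Z))), mul(SZ, add(add(SSZ, SZ), add(Z, Z))))))))
  →20  S(S(S(S(S(add(add(add(Z, SZ), add(Z, Z)), mul(SZ, add(add(SSZ, SZ), add(Z, Z)))))))))
  →21  S(S(S(S(S(add(add(SZ, add(Z, Z)), mul(SZ, add(add(SSZ, SZ), add(Z, Z)))))))))
  →22  S(S(S(S(S(add(S(add(Z, add(Z, Z))), mul(SZ, add(add(SSZ, SZ), add(Z, Z)))))))))
  →23  S(S(S(S(S(S(add(add(Z, add(Z, Z)), mul(SZ, add(add(SSZ, SZ), add(Z, Z))))))))))
  →24  S(S(S(S(S(S(add(add(Z, Z), mul(SZ, add(add(SSZ, SZ), add(Z, Z))))))))))
  →25  S(S(S(S(S(S(add(Z, mul(SZ, add(add(SSZ, SZ), add(Z, Z))))))))))
  →26  S(S(S(S(S(S(mul(SZ, add(add(SSZ, SZ), add(Z, Z)))))))))
  →27  S(S(S(S(S(S(add(add(add(SSZ, SZ), add(Z, Z)), mul(Z, add(add(SSZ, SZ), add(Z, Z))))))))))
  →28  S(S(S(S(S(S(add(add(S(add(SZ, SZ)), add(Z, Z)), mul(Z, add(add(SSZ, SZ), add(Z, Z))))))))))
  →29  S(S(S(S(S(S(add(S(add(add(SZ, SZ), add(Z, Z))), mul(Z, add(add(SSZ, SZ), add(Z, Z))))))))))
  →30  S(S(S(S(S(S(S(add(add(add(SZ, SZ), add(Z, Z)), mul(Z, add(add(SSZ, SZ), add(Z, Z)))))))))))
  →31  S(S(S(S(S(S(S(add(add(S(add(Z, SZ)), add(Z, Z)), mul(Z, add(add(SSZ, SZ), add(Z, Z)))))))))))
  →32  S(S(S(S(S(S(S(add(S(add(add(Z, SZ), add(Z, Z))), mul(Z, add(add(SSZ, SZ), add(Z, Z)))))))))))
  →33  S(S(S(S(S(S(S(S(add(add(add(Z, SZ), add(Z, Z)), mul(Z, add(add(SSZ, SZ), add(Z, Z))))))))))))
  →34  S(S(S(S(S(S(S(S(add(add(SZ, add(Z, Z)), mul(Z, add(add(SSZ, SZ), add(Z, Z))))))))))))
  →35  S(S(S(S(S(S(S(S(add(S(add(Z, add(Z, Z))), mul(Z, add(add(SSZ, SZ), add(Z, Z))))))))))))
  →36  S(S(S(S(S(S(S(S(S(add(add(Z, add(Z, Z)), mul(Z, add(add(SSZ, SZ), add(Z, Z)))))))))))))
  →37  S(S(S(S(S(S(S(S(S(add(add(Z, Z), mul(Z, add(add(SSZ, SZ), add(Z, Z)))))))))))))
  →38  S(S(S(S(S(S(S(S(S(add(Z, mul(Z, add(add(SSZ, SZ), add(Z, Z)))))))))))))
  →39  S(S(S(S(S(S(S(S(S(mul(Z, add(add(SSZ, SZ), add(Z, Z))))))))))))
  →40  S^9(Z)

Answer: DIFFERENT — A ⇓ S^5(Z), B ⇓ S^9(Z)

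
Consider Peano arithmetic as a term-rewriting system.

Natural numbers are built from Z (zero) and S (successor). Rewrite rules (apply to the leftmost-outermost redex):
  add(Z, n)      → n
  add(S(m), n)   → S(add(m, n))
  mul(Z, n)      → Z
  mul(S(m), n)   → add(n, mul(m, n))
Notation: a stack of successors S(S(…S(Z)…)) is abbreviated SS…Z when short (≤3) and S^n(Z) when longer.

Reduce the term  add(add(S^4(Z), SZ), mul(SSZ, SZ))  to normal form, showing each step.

  start: add(add(S^4(Z), SZ), mul(SSZ, SZ))
  step 1: add(S(add(SSSZ, SZ)), mul(SSZ, SZ))
  step 2: S(add(add(SSSZ, SZ), mul(SSZ, SZ)))
  step 3: S(add(S(add(SSZ, SZ)), mul(SSZ, SZ)))
  step 4: S(S(add(add(SSZ, SZ), mul(SSZ, SZ))))
  step 5: S(S(add(S(add(SZ, SZ)), mul(SSZ, SZ))))
  step 6: S(S(S(add(add(SZ, SZ), mul(SSZ, SZ)))))
  step 7: S(S(S(add(S(add(Z, SZ)), mul(SSZ, SZ)))))
  step 8: S(S(S(S(add(add(Z, SZ), mul(SSZ, SZ))))))
  step 9: S(S(S(S(add(SZ, mul(SSZ, SZ))))))
  step 10: S(S(S(S(S(add(Z, mul(SSZ, SZ)))))))
  step 11: S(S(S(S(S(mul(SSZ, SZ))))))
  step 12: S(S(S(S(S(add(SZ, mul(SZ, SZ)))))))
  step 13: S(S(S(S(S(S(add(Z, mul(SZ, SZ))))))))
  step 14: S(S(S(S(S(S(mul(SZ, SZ)))))))
  step 15: S(S(S(S(S(S(add(SZ, mul(Z, SZ))))))))
  step 16: S(S(S(S(S(S(S(add(Z, mul(Z, SZ)))))))))
  step 17: S(S(S(S(S(S(S(mul(Z, SZ))))))))
  step 18: S^7(Z)

Answer: normal form = S^7(Z)  (in 18 steps)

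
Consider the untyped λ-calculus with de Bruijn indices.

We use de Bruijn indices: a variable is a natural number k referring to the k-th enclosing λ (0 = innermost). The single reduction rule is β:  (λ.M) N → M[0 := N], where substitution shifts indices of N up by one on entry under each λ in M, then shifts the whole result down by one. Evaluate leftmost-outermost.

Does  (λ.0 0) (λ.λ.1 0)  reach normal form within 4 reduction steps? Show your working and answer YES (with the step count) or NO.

Answer: YES — reaches normal form λ.λ.1 0 in 3 ≤ 4 steps

Derivation:
  start: (λ.0 0) (λ.λ.1 0)
  →1  (λ.λ.1 0) (λ.λ.1 0)
  →2  λ.(λ.λ.1 0) 0
  →3  λ.λ.1 0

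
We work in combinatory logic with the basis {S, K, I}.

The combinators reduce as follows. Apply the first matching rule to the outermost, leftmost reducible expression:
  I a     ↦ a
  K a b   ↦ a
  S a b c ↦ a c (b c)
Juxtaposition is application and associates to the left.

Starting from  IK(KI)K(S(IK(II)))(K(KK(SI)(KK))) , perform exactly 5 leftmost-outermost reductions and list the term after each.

Answer: after 5 steps: K(K(KK))

Reduction:
  start: IK(KI)K(S(IK(II)))(K(KK(SI)(KK)))
  step 1: K(KI)K(S(IK(II)))(K(KK(SI)(KK)))
  step 2: KI(S(IK(II)))(K(KK(SI)(KK)))
  step 3: I(K(KK(SI)(KK)))
  step 4: K(KK(SI)(KK))
  step 5: K(K(KK))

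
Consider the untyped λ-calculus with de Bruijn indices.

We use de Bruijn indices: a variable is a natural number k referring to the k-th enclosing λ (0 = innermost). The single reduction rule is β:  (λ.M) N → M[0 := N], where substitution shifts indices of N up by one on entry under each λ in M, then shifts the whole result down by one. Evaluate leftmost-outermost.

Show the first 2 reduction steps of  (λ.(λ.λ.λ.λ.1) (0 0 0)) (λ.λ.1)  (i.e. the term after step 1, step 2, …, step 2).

  start: (λ.(λ.λ.λ.λ.1) (0 0 0)) (λ.λ.1)
  step 1: (λ.λ.λ.λ.1) ((λ.λ.1) (λ.λ.1) (λ.λ.1))
  step 2: λ.λ.λ.1

Answer: after 2 steps: λ.λ.λ.1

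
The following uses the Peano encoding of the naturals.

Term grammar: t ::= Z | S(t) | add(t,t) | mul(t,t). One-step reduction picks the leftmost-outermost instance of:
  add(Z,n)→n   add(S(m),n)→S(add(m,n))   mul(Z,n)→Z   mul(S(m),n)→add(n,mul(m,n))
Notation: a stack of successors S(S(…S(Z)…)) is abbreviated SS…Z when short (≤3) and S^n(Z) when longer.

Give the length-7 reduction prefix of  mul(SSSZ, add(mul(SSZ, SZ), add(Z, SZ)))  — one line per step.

Answer: after 7 steps: S(add(add(add(SZ, mul(Z, SZ)), add(Z, SZ)), mul(SSZ, add(mul(SSZ, SZ), add(Z, SZ)))))

Working:
  start: mul(SSSZ, add(mul(SSZ, SZ), add(Z, SZ)))
  step 1: add(add(mul(SSZ, SZ), add(Z, SZ)), mul(SSZ, add(mul(SSZ, SZ), add(Z, SZ))))
  step 2: add(add(add(SZ, mul(SZ, SZ)), add(Z, SZ)), mul(SSZ, add(mul(SSZ, SZ), add(Z, SZ))))
  step 3: add(add(S(add(Z, mul(SZ, SZ))), add(Z, SZ)), mul(SSZ, add(mul(SSZ, SZ), add(Z, SZ))))
  step 4: add(S(add(add(Z, mul(SZ, SZ)), add(Z, SZ))), mul(SSZ, add(mul(SSZ, SZ), add(Z, SZ))))
  step 5: S(add(add(add(Z, mul(SZ, SZ)), add(Z, SZ)), mul(SSZ, add(mul(SSZ, SZ), add(Z, SZ)))))
  step 6: S(add(add(mul(SZ, SZ), add(Z, SZ)), mul(SSZ, add(mul(SSZ, SZ), add(Z, SZ)))))
  step 7: S(add(add(add(SZ, mul(Z, SZ)), add(Z, SZ)), mul(SSZ, add(mul(SSZ, SZ), add(Z, SZ)))))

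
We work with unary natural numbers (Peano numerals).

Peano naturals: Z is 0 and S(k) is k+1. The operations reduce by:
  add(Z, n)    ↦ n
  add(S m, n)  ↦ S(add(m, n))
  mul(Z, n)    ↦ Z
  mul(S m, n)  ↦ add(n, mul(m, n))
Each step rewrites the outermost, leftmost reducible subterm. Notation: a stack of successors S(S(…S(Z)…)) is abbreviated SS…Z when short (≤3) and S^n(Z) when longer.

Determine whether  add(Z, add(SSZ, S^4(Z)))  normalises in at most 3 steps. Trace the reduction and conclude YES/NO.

Answer: NO — after 3 steps the term is S(S(add(Z, S^4(Z)))), not yet normal

Reduction:
  start: add(Z, add(SSZ, S^4(Z)))
  [1] add(SSZ, S^4(Z))
  [2] S(add(SZ, S^4(Z)))
  [3] S(S(add(Z, S^4(Z))))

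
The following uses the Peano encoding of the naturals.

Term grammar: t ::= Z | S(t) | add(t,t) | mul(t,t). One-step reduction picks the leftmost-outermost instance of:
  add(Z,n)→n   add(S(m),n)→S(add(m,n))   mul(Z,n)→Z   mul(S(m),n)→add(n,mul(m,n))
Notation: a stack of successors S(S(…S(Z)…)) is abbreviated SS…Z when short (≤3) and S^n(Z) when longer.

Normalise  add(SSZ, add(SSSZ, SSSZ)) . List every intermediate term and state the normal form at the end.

  start: add(SSZ, add(SSSZ, SSSZ))
  step 1: S(add(SZ, add(SSSZ, SSSZ)))
  step 2: S(S(add(Z, add(SSSZ, SSSZ))))
  step 3: S(S(add(SSSZ, SSSZ)))
  step 4: S(S(S(add(SSZ, SSSZ))))
  step 5: S(S(S(S(add(SZ, SSSZ)))))
  step 6: S(S(S(S(S(add(Z, SSSZ))))))
  step 7: S^8(Z)

Answer: normal form = S^8(Z)  (in 7 steps)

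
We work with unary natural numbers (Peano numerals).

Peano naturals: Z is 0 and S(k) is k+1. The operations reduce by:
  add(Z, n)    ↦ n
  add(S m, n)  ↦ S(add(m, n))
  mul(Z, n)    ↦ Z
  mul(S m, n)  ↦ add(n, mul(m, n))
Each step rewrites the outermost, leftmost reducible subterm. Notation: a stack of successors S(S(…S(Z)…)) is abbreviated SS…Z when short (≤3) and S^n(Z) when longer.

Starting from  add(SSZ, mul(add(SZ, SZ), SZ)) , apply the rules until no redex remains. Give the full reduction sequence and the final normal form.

  start: add(SSZ, mul(add(SZ, SZ), SZ))
  [1] S(add(SZ, mul(add(SZ, SZ), SZ)))
  [2] S(S(add(Z, mul(add(SZ, SZ), SZ))))
  [3] S(S(mul(add(SZ, SZ), SZ)))
  [4] S(S(mul(S(add(Z, SZ)), SZ)))
  [5] S(S(add(SZ, mul(add(Z, SZ), SZ))))
  [6] S(S(S(add(Z, mul(add(Z, SZ), SZ)))))
  [7] S(S(S(mul(add(Z, SZ), SZ))))
  [8] S(S(S(mul(SZ, SZ))))
  [9] S(S(S(add(SZ, mul(Z, SZ)))))
  [10] S(S(S(S(add(Z, mul(Z, SZ))))))
  [11] S(S(S(S(mul(Z, SZ)))))
  [12] S^4(Z)

Answer: normal form = S^4(Z)  (in 12 steps)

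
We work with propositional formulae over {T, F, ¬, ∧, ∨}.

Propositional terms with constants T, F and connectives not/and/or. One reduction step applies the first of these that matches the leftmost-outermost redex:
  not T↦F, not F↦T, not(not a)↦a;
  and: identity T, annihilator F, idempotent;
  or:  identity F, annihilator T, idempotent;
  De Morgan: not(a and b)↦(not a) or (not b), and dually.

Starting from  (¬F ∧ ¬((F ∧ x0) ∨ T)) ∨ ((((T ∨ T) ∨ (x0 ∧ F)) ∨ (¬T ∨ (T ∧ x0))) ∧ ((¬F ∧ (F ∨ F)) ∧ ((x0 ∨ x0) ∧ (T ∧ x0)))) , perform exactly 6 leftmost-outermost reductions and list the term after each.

Answer: after 6 steps: (T ∧ ¬T) ∨ ((((T ∨ T) ∨ (x0 ∧ F)) ∨ (¬T ∨ (T ∧ x0))) ∧ ((¬F ∧ (F ∨ F)) ∧ ((x0 ∨ x0) ∧ (T ∧ x0))))

Derivation:
  start: (¬F ∧ ¬((F ∧ x0) ∨ T)) ∨ ((((T ∨ T) ∨ (x0 ∧ F)) ∨ (¬T ∨ (T ∧ x0))) ∧ ((¬F ∧ (F ∨ F)) ∧ ((x0 ∨ x0) ∧ (T ∧ x0))))
  step 1: (T ∧ ¬((F ∧ x0) ∨ T)) ∨ ((((T ∨ T) ∨ (x0 ∧ F)) ∨ (¬T ∨ (T ∧ x0))) ∧ ((¬F ∧ (F ∨ F)) ∧ ((x0 ∨ x0) ∧ (T ∧ x0))))
  step 2: ¬((F ∧ x0) ∨ T) ∨ ((((T ∨ T) ∨ (x0 ∧ F)) ∨ (¬T ∨ (T ∧ x0))) ∧ ((¬F ∧ (F ∨ F)) ∧ ((x0 ∨ x0) ∧ (T ∧ x0))))
  step 3: (¬(F ∧ x0) ∧ ¬T) ∨ ((((T ∨ T) ∨ (x0 ∧ F)) ∨ (¬T ∨ (T ∧ x0))) ∧ ((¬F ∧ (F ∨ F)) ∧ ((x0 ∨ x0) ∧ (T ∧ x0))))
  step 4: ((¬F ∨ ¬x0) ∧ ¬T) ∨ ((((T ∨ T) ∨ (x0 ∧ F)) ∨ (¬T ∨ (T ∧ x0))) ∧ ((¬F ∧ (F ∨ F)) ∧ ((x0 ∨ x0) ∧ (T ∧ x0))))
  step 5: ((T ∨ ¬x0) ∧ ¬T) ∨ ((((T ∨ T) ∨ (x0 ∧ F)) ∨ (¬T ∨ (T ∧ x0))) ∧ ((¬F ∧ (F ∨ F)) ∧ ((x0 ∨ x0) ∧ (T ∧ x0))))
  step 6: (T ∧ ¬T) ∨ ((((T ∨ T) ∨ (x0 ∧ F)) ∨ (¬T ∨ (T ∧ x0))) ∧ ((¬F ∧ (F ∨ F)) ∧ ((x0 ∨ x0) ∧ (T ∧ x0))))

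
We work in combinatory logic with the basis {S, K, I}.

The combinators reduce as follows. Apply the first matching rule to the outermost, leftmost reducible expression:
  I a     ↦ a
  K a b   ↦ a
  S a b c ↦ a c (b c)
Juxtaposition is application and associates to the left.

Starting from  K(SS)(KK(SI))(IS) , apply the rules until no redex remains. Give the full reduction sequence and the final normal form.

  start: K(SS)(KK(SI))(IS)
  [1] SS(IS)
  [2] SSS

Answer: normal form = SSS  (in 2 steps)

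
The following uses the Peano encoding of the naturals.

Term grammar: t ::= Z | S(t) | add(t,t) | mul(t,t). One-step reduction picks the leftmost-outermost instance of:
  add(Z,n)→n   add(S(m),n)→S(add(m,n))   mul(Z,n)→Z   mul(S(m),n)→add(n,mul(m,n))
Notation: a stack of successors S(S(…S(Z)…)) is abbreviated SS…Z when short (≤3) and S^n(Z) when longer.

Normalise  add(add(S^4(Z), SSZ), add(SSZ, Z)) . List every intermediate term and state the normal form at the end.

  start: add(add(S^4(Z), SSZ), add(SSZ, Z))
  [1] add(S(add(SSSZ, SSZ)), add(SSZ, Z))
  [2] S(add(add(SSSZ, SSZ), add(SSZ, Z)))
  [3] S(add(S(add(SSZ, SSZ)), add(SSZ, Z)))
  [4] S(S(add(add(SSZ, SSZ), add(SSZ, Z))))
  [5] S(S(add(S(add(SZ, SSZ)), add(SSZ, Z))))
  [6] S(S(S(add(add(SZ, SSZ), add(SSZ, Z)))))
  [7] S(S(S(add(S(add(Z, SSZ)), add(SSZ, Z)))))
  [8] S(S(S(S(add(add(Z, SSZ), add(SSZ, Z))))))
  [9] S(S(S(S(add(SSZ, add(SSZ, Z))))))
  [10] S(S(S(S(S(add(SZ, add(SSZ, Z)))))))
  [11] S(S(S(S(S(S(add(Z, add(SSZ, Z))))))))
  [12] S(S(S(S(S(S(add(SSZ, Z)))))))
  [13] S(S(S(S(S(S(S(add(SZ, Z))))))))
  [14] S(S(S(S(S(S(S(S(add(Z, Z)))))))))
  [15] S^8(Z)

Answer: normal form = S^8(Z)  (in 15 steps)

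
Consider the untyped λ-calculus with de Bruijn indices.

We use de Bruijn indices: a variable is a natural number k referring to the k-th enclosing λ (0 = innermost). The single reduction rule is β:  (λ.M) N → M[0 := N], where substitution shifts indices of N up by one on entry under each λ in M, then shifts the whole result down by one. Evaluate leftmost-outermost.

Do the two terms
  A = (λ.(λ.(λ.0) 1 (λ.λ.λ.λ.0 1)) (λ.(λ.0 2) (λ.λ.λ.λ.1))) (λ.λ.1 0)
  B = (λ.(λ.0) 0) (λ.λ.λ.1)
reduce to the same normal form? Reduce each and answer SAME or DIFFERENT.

Term A:
  start: (λ.(λ.(λ.0) 1 (λ.λ.λ.λ.0 1)) (λ.(λ.0 2) (λ.λ.λ.λ.1))) (λ.λ.1 0)
  [1] (λ.(λ.0) (λ.λ.1 0) (λ.λ.λ.λ.0 1)) (λ.(λ.0 (λ.λ.1 0)) (λ.λ.λ.λ.1))
  [2] (λ.0) (λ.λ.1 0) (λ.λ.λ.λ.0 1)
  [3] (λ.λ.1 0) (λ.λ.λ.λ.0 1)
  [4] λ.(λ.λ.λ.λ.0 1) 0
  [5] λ.λ.λ.λ.0 1

Term B:
  start: (λ.(λ.0) 0) (λ.λ.λ.1)
  [1] (λ.0) (λ.λ.λ.1)
  [2] λ.λ.λ.1

Answer: DIFFERENT — A ⇓ λ.λ.λ.λ.0 1, B ⇓ λ.λ.λ.1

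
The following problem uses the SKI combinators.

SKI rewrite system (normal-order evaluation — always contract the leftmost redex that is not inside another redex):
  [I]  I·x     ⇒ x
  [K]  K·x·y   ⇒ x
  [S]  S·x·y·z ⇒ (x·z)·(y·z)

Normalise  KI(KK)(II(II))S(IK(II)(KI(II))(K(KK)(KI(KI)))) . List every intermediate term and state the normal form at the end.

  start: KI(KK)(II(II))S(IK(II)(KI(II))(K(KK)(KI(KI))))
  →1  I(II(II))S(IK(II)(KI(II))(K(KK)(KI(KI))))
  →2  II(II)S(IK(II)(KI(II))(K(KK)(KI(KI))))
  →3  I(II)S(IK(II)(KI(II))(K(KK)(KI(KI))))
  →4  IIS(IK(II)(KI(II))(K(KK)(KI(KI))))
  →5  IS(IK(II)(KI(II))(K(KK)(KI(KI))))
  →6  S(IK(II)(KI(II))(K(KK)(KI(KI))))
  →7  S(K(II)(KI(II))(K(KK)(KI(KI))))
  →8  S(II(K(KK)(KI(KI))))
  →9  S(I(K(KK)(KI(KI))))
  →10  S(K(KK)(KI(KI)))
  →11  S(KK)

Answer: normal form = S(KK)  (in 11 steps)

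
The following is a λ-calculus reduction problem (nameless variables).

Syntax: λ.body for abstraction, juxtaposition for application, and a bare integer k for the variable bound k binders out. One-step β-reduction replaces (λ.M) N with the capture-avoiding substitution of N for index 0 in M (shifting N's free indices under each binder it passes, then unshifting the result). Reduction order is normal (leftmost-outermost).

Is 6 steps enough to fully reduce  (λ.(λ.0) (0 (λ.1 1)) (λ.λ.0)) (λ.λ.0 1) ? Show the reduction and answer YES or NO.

  start: (λ.(λ.0) (0 (λ.1 1)) (λ.λ.0)) (λ.λ.0 1)
  step 1: (λ.0) ((λ.λ.0 1) (λ.(λ.λ.0 1) (λ.λ.0 1))) (λ.λ.0)
  step 2: (λ.λ.0 1) (λ.(λ.λ.0 1) (λ.λ.0 1)) (λ.λ.0)
  step 3: (λ.0 (λ.(λ.λ.0 1) (λ.λ.0 1))) (λ.λ.0)
  step 4: (λ.λ.0) (λ.(λ.λ.0 1) (λ.λ.0 1))
  step 5: λ.0

Answer: YES — reaches normal form λ.0 in 5 ≤ 6 steps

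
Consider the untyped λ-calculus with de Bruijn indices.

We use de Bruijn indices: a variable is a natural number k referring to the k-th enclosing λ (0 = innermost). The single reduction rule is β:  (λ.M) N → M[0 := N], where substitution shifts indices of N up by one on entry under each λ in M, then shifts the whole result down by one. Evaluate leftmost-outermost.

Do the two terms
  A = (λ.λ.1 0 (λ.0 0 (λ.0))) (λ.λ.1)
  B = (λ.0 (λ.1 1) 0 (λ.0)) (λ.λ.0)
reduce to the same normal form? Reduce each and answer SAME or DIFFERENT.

Term A:
  start: (λ.λ.1 0 (λ.0 0 (λ.0))) (λ.λ.1)
  →1  λ.(λ.λ.1) 0 (λ.0 0 (λ.0))
  →2  λ.(λ.1) (λ.0 0 (λ.0))
  →3  λ.0

Term B:
  start: (λ.0 (λ.1 1) 0 (λ.0)) (λ.λ.0)
  →1  (λ.λ.0) (λ.(λ.λ.0) (λ.λ.0)) (λ.λ.0) (λ.0)
  →2  (λ.0) (λ.λ.0) (λ.0)
  →3  (λ.λ.0) (λ.0)
  →4  λ.0

Answer: SAME — A ⇓ λ.0, B ⇓ λ.0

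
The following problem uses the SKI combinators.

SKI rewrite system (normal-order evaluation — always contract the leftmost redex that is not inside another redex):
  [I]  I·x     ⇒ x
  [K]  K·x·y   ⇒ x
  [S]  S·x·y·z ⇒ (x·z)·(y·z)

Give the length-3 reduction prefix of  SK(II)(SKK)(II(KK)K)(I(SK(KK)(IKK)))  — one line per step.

Answer: after 3 steps: K(II(KK)K)(K(II(KK)K))(I(SK(KK)(IKK)))

Reduction:
  start: SK(II)(SKK)(II(KK)K)(I(SK(KK)(IKK)))
  step 1: K(SKK)(II(SKK))(II(KK)K)(I(SK(KK)(IKK)))
  step 2: SKK(II(KK)K)(I(SK(KK)(IKK)))
  step 3: K(II(KK)K)(K(II(KK)K))(I(SK(KK)(IKK)))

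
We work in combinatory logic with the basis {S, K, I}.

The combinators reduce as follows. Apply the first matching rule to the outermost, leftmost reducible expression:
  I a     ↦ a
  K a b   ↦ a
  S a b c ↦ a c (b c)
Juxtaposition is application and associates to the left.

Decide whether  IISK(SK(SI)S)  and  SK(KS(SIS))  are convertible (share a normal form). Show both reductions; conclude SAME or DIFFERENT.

Answer: SAME — A ⇓ SKS, B ⇓ SKS

Reduction:
Term A:
  start: IISK(SK(SI)S)
  [1] ISK(SK(SI)S)
  [2] SK(SK(SI)S)
  [3] SK(KS(SIS))
  [4] SKS

Term B:
  start: SK(KS(SIS))
  [1] SKS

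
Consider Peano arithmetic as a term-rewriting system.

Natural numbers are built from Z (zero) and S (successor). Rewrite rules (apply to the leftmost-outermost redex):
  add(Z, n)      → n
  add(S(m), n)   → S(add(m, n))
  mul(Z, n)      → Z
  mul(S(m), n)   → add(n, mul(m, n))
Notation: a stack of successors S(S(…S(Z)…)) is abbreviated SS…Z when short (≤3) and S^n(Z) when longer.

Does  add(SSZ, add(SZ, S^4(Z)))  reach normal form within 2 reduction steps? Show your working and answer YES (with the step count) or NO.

Answer: NO — after 2 steps the term is S(S(add(Z, add(SZ, S^4(Z))))), not yet normal

Reduction:
  start: add(SSZ, add(SZ, S^4(Z)))
  →1  S(add(SZ, add(SZ, S^4(Z))))
  →2  S(S(add(Z, add(SZ, S^4(Z)))))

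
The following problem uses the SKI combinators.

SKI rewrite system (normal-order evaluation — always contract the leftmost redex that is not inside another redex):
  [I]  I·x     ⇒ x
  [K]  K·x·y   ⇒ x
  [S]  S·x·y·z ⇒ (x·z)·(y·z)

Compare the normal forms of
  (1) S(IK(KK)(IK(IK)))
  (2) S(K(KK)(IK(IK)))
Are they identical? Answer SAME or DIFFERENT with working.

Term A:
  start: S(IK(KK)(IK(IK)))
  →1  S(K(KK)(IK(IK)))
  →2  S(KK)

Term B:
  start: S(K(KK)(IK(IK)))
  →1  S(KK)

Answer: SAME — A ⇓ S(KK), B ⇓ S(KK)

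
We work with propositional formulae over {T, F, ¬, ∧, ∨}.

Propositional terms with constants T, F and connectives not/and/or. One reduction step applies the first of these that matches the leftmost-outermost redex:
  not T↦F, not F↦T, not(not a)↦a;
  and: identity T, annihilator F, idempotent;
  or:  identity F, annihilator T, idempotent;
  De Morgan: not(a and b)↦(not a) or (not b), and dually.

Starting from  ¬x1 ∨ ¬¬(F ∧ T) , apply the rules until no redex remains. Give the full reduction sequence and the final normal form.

  start: ¬x1 ∨ ¬¬(F ∧ T)
  [1] ¬x1 ∨ (F ∧ T)
  [2] ¬x1 ∨ F
  [3] ¬x1

Answer: normal form = ¬x1  (in 3 steps)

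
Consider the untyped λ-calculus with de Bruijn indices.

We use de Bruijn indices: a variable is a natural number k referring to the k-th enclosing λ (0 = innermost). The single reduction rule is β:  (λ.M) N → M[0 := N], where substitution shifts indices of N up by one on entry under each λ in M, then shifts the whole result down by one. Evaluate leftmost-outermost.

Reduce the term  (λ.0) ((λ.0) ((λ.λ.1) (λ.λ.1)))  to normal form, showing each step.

Answer: normal form = λ.λ.λ.1  (in 3 steps)

Derivation:
  start: (λ.0) ((λ.0) ((λ.λ.1) (λ.λ.1)))
  step 1: (λ.0) ((λ.λ.1) (λ.λ.1))
  step 2: (λ.λ.1) (λ.λ.1)
  step 3: λ.λ.λ.1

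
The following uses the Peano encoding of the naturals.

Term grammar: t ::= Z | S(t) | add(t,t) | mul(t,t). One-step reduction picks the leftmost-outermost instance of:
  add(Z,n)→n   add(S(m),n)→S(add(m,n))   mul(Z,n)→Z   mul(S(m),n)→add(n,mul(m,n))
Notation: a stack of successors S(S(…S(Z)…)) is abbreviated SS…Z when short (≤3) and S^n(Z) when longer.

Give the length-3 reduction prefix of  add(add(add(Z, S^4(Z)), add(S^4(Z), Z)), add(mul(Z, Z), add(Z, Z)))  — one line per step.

  start: add(add(add(Z, S^4(Z)), add(S^4(Z), Z)), add(mul(Z, Z), add(Z, Z)))
  →1  add(add(S^4(Z), add(S^4(Z), Z)), add(mul(Z, Z), add(Z, Z)))
  →2  add(S(add(SSSZ, add(S^4(Z), Z))), add(mul(Z, Z), add(Z, Z)))
  →3  S(add(add(SSSZ, add(S^4(Z), Z)), add(mul(Z, Z), add(Z, Z))))

Answer: after 3 steps: S(add(add(SSSZ, add(S^4(Z), Z)), add(mul(Z, Z), add(Z, Z))))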